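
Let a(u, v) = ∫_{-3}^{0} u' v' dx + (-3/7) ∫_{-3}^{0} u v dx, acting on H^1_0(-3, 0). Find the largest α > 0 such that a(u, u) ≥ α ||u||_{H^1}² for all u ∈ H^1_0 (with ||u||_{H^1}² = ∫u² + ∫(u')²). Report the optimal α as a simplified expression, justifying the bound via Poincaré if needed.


α = (-27/7 + π^2)/(9 + π^2)

Coercivity of a(·,·) on H^1_0(-3, 0) means a(u, u) ≥ α ||u||_{H^1}² for every u ∈ H^1_0.
The interval has length L = 3, and Poincaré/coercivity depend only on L. Here a(u, u) = ∫(u')² + (-3/7)·∫u².
Here c = -3/7 < 0 with |c| < (π/L)² = π^2/9, so coercivity still holds. The condition a(u,u) ≥ α||u||_{H^1}² reads (1−α)∫(u')² ≥ (α−c)∫u². Any admissible α is ≤ 1 (rapidly oscillating u have ∫u²/∫(u')² → 0), and α = 1 would force 0 ≥ (1−c)∫u², impossible since c < 1; so 1−α > 0. By the sharp Poincaré inequality on H^1_0 of an interval of length L, ∫(u')² ≥ (π/L)²∫u² with equality for the first sine mode sin(π(x−x₀)/L) (x₀ the left endpoint), so the inequality holds for all u iff (1−α)(π/L)² ≥ α − c, i.e. α ≤ ((π/L)² + c)/((π/L)² + 1) = (1 + c(L/π)²)/(1 + (L/π)²). (Direct route, valid since c ≤ 0: Poincaré gives c∫u² ≥ c(L/π)²∫(u')², so a(u,u) ≥ (1 + c(L/π)²)∫(u')², while ||u||_{H^1}² ≤ (1 + (L/π)²)∫(u')²; dividing yields the same α.) With (π/L)² = π^2/9 and c = -3/7, the largest admissible constant is α = ((π/L)² + c)/((π/L)² + 1).
Simplifying, α = (-27/7 + π^2)/(9 + π^2).


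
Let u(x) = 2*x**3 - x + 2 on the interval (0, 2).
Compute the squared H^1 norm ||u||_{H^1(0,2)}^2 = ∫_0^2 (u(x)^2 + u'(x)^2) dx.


||u||_{H^1}^2 = 29674/105

The H^1 norm (squared) on an interval (0, L) is
  ||u||_{H^1}^2 = ∫_0^L u(x)^2 dx + ∫_0^L u'(x)^2 dx.
Compute u'(x) = 6*x**2 - 1.
Then u(x)^2 = 4*x**6 - 4*x**4 + 8*x**3 + x**2 - 4*x + 4 and u'(x)^2 = 36*x**4 - 12*x**2 + 1.
Integrate each monomial from 0 to 2 using ∫_0^2 c·x^n dx = c·2^(n+1)/(n+1):
  ∫_0^2 u(x)^2 dx = ∫_0^2 (4*x^6 - 4*x^4 + 8*x^3 + x^2 - 4*x + 4) dx. Term by term:
    ∫_0^2 4*x^6 dx = 512/7;  ∫_0^2 -4*x^4 dx = -128/5;  ∫_0^2 8*x^3 dx = 32;
    ∫_0^2 x^2 dx = 8/3;  ∫_0^2 -4*x dx = -8;  ∫_0^2 4 dx = 8.
  Sum: 512/7 − 128/5 + 32 + 8/3 − 8 + 8 = 8632/105.
  ∫_0^2 u'(x)^2 dx = ∫_0^2 (36*x^4 - 12*x^2 + 1) dx. Term by term:
    ∫_0^2 36*x^4 dx = 1152/5;  ∫_0^2 -12*x^2 dx = -32;  ∫_0^2 1 dx = 2.
  Sum: 1152/5 − 32 + 2 = 1002/5.
Adding: ||u||_{H^1}^2 = 8632/105 + 1002/5 = 29674/105.


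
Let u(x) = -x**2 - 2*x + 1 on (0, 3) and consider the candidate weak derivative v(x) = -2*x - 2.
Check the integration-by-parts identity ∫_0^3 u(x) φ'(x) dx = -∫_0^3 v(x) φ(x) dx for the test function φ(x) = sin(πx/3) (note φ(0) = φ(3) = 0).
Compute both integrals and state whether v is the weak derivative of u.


LHS = 30/π, RHS = 30/π. Yes, v = u' weakly.

u(x) = -x**2 - 2*x + 1, classical derivative u'(x) = -2*x - 2.
φ(x) = sin(πx/3), so φ'(x) = π*cos(π*x/3)/3.
Note φ(0) = φ(3) = 0, so the boundary term u·φ vanishes.
LHS = ∫_0^3 u(x) φ'(x) dx = ∫_0^3 (-π*x^2*cos(π*x/3)/3 - 2*π*x*cos(π*x/3)/3 + π*cos(π*x/3)/3) dx. Term by term:
  ∫_0^3 π*cos(π*x/3)/3 dx = 0;  ∫_0^3 -2*π*x*cos(π*x/3)/3 dx = 12/π;  ∫_0^3 -π*x^2*cos(π*x/3)/3 dx = 18/π.
Sum: 0 + 12/π + 18/π = 30/π.
So LHS = 30/π.
∫_0^3 v(x) φ(x) dx = ∫_0^3 (-2*x*sin(π*x/3) - 2*sin(π*x/3)) dx. Term by term:
  ∫_0^3 -2*sin(π*x/3) dx = -12/π;  ∫_0^3 -2*x*sin(π*x/3) dx = -18/π.
Sum: -12/π − 18/π = -30/π.
So RHS = -∫_0^3 v(x) φ(x) dx = 30/π.
LHS = RHS, so the identity holds for this test φ.
Moreover u is smooth here and v(x) = u'(x) = -2*x - 2 pointwise, so the identity holds for every test function. Hence v is the weak derivative of u.


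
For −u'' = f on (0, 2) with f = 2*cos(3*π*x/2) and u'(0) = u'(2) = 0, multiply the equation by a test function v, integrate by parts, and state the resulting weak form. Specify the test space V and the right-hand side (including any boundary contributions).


V = H^1(0, 2) (no boundary constraint on v; u is determined up to an additive constant); weak form: ∫_0^2 u'v' dx = ∫_0^2 (2*cos(3*π*x/2)) v dx for all v ∈ V.

Multiply both sides by a test function v and integrate from 0 to 2:
  ∫_0^2 −u''(x) v(x) dx = ∫_0^2 f(x) v(x) dx.
Integrate the LHS by parts once:
  ∫_0^2 −u'' v dx = −[u'(x) v(x)]_0^2 + ∫_0^2 u'(x) v'(x) dx.
Thus ∫_0^2 u'(x) v'(x) dx = ∫_0^2 f(x) v(x) dx + [u'(x) v(x)]_0^2.
Choose V so that boundary terms are either known or forced to vanish.
u has homogeneous Neumann: u'(0) = u'(2) = 0. So [u' v]_0^2 = 0·v(2) − 0·v(0) = 0 for any v; take V = H^1(0, 2).
Weak formulation: find u (satisfying any essential BC) such that ∫_0^2 u'(x) v'(x) dx = ∫_0^2 f v dx for all v ∈ V (homogeneous Neumann, so boundary terms vanish).
Substituting f(x) = 2*cos(3*π*x/2), the right-hand side is ∫_0^2 (2*cos(3*π*x/2)) v dx.
Compatibility check (pure Neumann): taking v ≡ 1 ∈ V gives 0 = ∫_0^2 f dx + (0) − (0), i.e. ∫_0^2 f dx must equal u'(0) − u'(2) = 0. Indeed ∫_0^2 (2*cos(3*π*x/2)) dx = 0, so the data are compatible. The solution is then unique only up to an additive constant (fix it e.g. by requiring ∫_0^2 u dx = 0).


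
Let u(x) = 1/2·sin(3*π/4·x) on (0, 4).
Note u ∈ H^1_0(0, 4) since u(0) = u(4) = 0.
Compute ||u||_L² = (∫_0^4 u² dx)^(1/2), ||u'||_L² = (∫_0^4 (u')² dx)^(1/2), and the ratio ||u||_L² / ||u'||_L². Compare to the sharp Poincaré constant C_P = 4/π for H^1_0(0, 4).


||u||_L² / ||u'||_L² = 4/(3*π) < C_P = 4/π.

u(x) = 1/2·sin(3*π/4·x), so u'(x) = 3*π*cos(3*π*x/4)/8.
Writing u(x) = A·sin(kπx/L) with A = 1/2 and k = 3, use ∫_0^L sin²(kπx/L) dx = L/2 and ∫_0^L cos²(kπx/L) dx = L/2.
u² = 1/4·sin²(3*π/4·x) and (u')² = 9*π^2/64·cos²(3*π/4·x), and each of sin², cos² integrates to L/2 = 2 over (0, 4).
∫_0^4 u² dx = 1/2, so ||u||_L² = sqrt(2)/2.
∫_0^4 (u')² dx = 9*π^2/32, so ||u'||_L² = 3*sqrt(2)*π/8.
Ratio ||u||_L² / ||u'||_L² = 4/(3*π).
Sharp Poincaré constant on H^1_0(0, 4) is C_P = L/π = 4/π, achieved by sin(π/4·x).
This is the k = 3 harmonic; the ratio L/(kπ) is strictly less than C_P = L/π, consistent with the sharp inequality ||u||_L² ≤ C_P ||u'||_L².


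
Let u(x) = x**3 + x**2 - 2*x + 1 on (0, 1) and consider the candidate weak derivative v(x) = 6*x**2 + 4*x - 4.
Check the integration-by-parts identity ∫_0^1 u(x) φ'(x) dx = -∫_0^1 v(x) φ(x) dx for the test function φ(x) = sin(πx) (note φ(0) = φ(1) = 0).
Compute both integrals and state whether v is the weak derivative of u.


LHS = (12 - π^2)/π^3, RHS = -2/π + 24/π^3. No, v is not the weak derivative of u.

u(x) = x**3 + x**2 - 2*x + 1, classical derivative u'(x) = 3*x**2 + 2*x - 2.
φ(x) = sin(πx), so φ'(x) = π*cos(π*x).
Note φ(0) = φ(1) = 0, so the boundary term u·φ vanishes.
LHS = ∫_0^1 u(x) φ'(x) dx = ∫_0^1 (π*x^3*cos(π*x) + π*x^2*cos(π*x) - 2*π*x*cos(π*x) + π*cos(π*x)) dx. Term by term:
  ∫_0^1 π*cos(π*x) dx = 0;  ∫_0^1 π*x^2*cos(π*x) dx = -2/π;  ∫_0^1 π*x^3*cos(π*x) dx = -3/π + 12/π^3;
  ∫_0^1 -2*π*x*cos(π*x) dx = 4/π.
Sum: 0 − 2/π + -3/π + 12/π^3 + 4/π = (12 - π^2)/π^3.
So LHS = (12 - π^2)/π^3.
∫_0^1 v(x) φ(x) dx = ∫_0^1 (6*x^2*sin(π*x) + 4*x*sin(π*x) - 4*sin(π*x)) dx. Term by term:
  ∫_0^1 -4*sin(π*x) dx = -8/π;  ∫_0^1 4*x*sin(π*x) dx = 4/π;  ∫_0^1 6*x^2*sin(π*x) dx = -24/π^3 + 6/π.
Sum: -8/π + 4/π + -24/π^3 + 6/π = -24/π^3 + 2/π.
So RHS = -∫_0^1 v(x) φ(x) dx = -2/π + 24/π^3.
LHS − RHS = (-12 + π^2)/π^3 ≠ 0, so the identity fails.
(For a valid weak derivative the identity must hold for EVERY test function, in particular this one. The failure shows v is NOT the weak derivative of u.)
Correct weak derivative would be u'(x) = 3*x**2 + 2*x - 2.


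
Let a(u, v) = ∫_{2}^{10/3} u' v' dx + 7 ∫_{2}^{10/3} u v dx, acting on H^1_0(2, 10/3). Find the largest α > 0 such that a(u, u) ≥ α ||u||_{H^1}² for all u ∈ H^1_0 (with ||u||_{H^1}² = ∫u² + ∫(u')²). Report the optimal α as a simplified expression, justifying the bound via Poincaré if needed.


α = 1

Coercivity of a(·,·) on H^1_0(2, 10/3) means a(u, u) ≥ α ||u||_{H^1}² for every u ∈ H^1_0.
The interval has length L = 4/3, and Poincaré/coercivity depend only on L. Here a(u, u) = ∫(u')² + (7)·∫u².
Here c = 7 ≥ 1, so a(u,u) = ∫(u')² + c∫u² ≥ ∫(u')² + ∫u² = ||u||_{H^1}², i.e. α = 1 works. No larger α is possible: a(u,u) ≥ α||u||_{H^1}² means (1−α)∫(u')² ≥ (α−c)∫u², and for the modes u_n = sin(nπ(x−x₀)/L) (x₀ the left endpoint) one has ∫u_n²/∫(u_n')² = (L/(nπ))² → 0, so a(u_n,u_n)/||u_n||_{H^1}² → 1. Hence the optimal constant is α = 1.
Therefore α = 1.


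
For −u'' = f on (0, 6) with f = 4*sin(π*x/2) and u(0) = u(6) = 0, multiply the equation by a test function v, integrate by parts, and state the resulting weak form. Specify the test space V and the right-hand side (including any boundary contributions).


V = H^1_0(0, 6) (so v(0) = v(6) = 0); weak form: ∫_0^6 u'v' dx = ∫_0^6 (4*sin(π*x/2)) v dx for all v ∈ V.

Multiply both sides by a test function v and integrate from 0 to 6:
  ∫_0^6 −u''(x) v(x) dx = ∫_0^6 f(x) v(x) dx.
Integrate the LHS by parts once:
  ∫_0^6 −u'' v dx = −[u'(x) v(x)]_0^6 + ∫_0^6 u'(x) v'(x) dx.
Thus ∫_0^6 u'(x) v'(x) dx = ∫_0^6 f(x) v(x) dx + [u'(x) v(x)]_0^6.
Choose V so that boundary terms are either known or forced to vanish.
u is Dirichlet: u(0) = u(6) = 0. Let V = H^1_0(0, 6); then v(0) = v(6) = 0, and [u' v]_0^6 = 0.
Weak formulation: find u (satisfying any essential BC) such that ∫_0^6 u'(x) v'(x) dx = ∫_0^6 f v dx for all v ∈ V.
Substituting f(x) = 4*sin(π*x/2), the right-hand side is ∫_0^6 (4*sin(π*x/2)) v dx.


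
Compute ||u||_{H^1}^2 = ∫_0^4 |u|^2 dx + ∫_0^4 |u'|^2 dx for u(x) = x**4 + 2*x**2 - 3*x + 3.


||u||_{H^1}^2 = 24779624/315

The H^1 norm (squared) on an interval (0, L) is
  ||u||_{H^1}^2 = ∫_0^L u(x)^2 dx + ∫_0^L u'(x)^2 dx.
Compute u'(x) = 4*x**3 + 4*x - 3.
Then u(x)^2 = x**8 + 4*x**6 - 6*x**5 + 10*x**4 - 12*x**3 + 21*x**2 - 18*x + 9 and u'(x)^2 = 16*x**6 + 32*x**4 - 24*x**3 + 16*x**2 - 24*x + 9.
Integrate each monomial from 0 to 4 using ∫_0^4 c·x^n dx = c·4^(n+1)/(n+1):
  ∫_0^4 u(x)^2 dx = ∫_0^4 (x^8 + 4*x^6 - 6*x^5 + 10*x^4 - 12*x^3 + 21*x^2 - 18*x + 9) dx. Term by term:
    ∫_0^4 x^8 dx = 262144/9;  ∫_0^4 4*x^6 dx = 65536/7;  ∫_0^4 -6*x^5 dx = -4096;
    ∫_0^4 10*x^4 dx = 2048;  ∫_0^4 -12*x^3 dx = -768;  ∫_0^4 21*x^2 dx = 448;
    ∫_0^4 -18*x dx = -144;  ∫_0^4 9 dx = 36.
  Sum: 262144/9 + 65536/7 − 4096 + 2048 − 768 + 448 − 144 + 36 = 2268844/63.
  ∫_0^4 u'(x)^2 dx = ∫_0^4 (16*x^6 + 32*x^4 - 24*x^3 + 16*x^2 - 24*x + 9) dx. Term by term:
    ∫_0^4 16*x^6 dx = 262144/7;  ∫_0^4 32*x^4 dx = 32768/5;  ∫_0^4 -24*x^3 dx = -1536;
    ∫_0^4 16*x^2 dx = 1024/3;  ∫_0^4 -24*x dx = -192;  ∫_0^4 9 dx = 36.
  Sum: 262144/7 + 32768/5 − 1536 + 1024/3 − 192 + 36 = 4478468/105.
Adding: ||u||_{H^1}^2 = 2268844/63 + 4478468/105 = 24779624/315.


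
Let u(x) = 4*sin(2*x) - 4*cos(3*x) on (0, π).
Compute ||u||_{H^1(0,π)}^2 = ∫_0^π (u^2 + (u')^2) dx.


||u||_{H^1(0,π)}^2 = 256 + 120*π

u'(x) = 12*sin(3*x) + 8*cos(2*x).
Expand u² and (u')² and integrate term by term on (0, π), using: for integers n ≥ 1, ∫_0^π sin²(nx) dx = ∫_0^π cos²(nx) dx = π/2; for n ≠ n', ∫_0^π sin(nx)sin(n'x) dx = ∫_0^π cos(nx)cos(n'x) dx = 0; and by product-to-sum, ∫_0^π sin(nx)cos(n'x) dx = ½∫_0^π [sin((n+n')x) + sin((n−n')x)] dx, which is 0 when n+n' is even and 2n/(n²−n'²) when n+n' is odd (it need not vanish on (0, π)).
  u² squared terms: (-4)²·∫cos(3x)² dx = 16·π/2 = 8*π;  (4)²·∫sin(2x)² dx = 16·π/2 = 8*π.
  u² cross terms: 2·(-4)·(4)·∫cos(3x)·sin(2x) dx = -32·(-4/5) = 128/5.
  So ∫_0^π u² dx = 8*π + 8*π + 128/5 = 128/5 + 16*π.
  (u')² squared terms: (8)²·∫cos(2x)² dx = 64·π/2 = 32*π;  (12)²·∫sin(3x)² dx = 144·π/2 = 72*π.
  (u')² cross terms: 2·(8)·(12)·∫cos(2x)·sin(3x) dx = 192·(6/5) = 1152/5.
  So ∫_0^π (u')² dx = 32*π + 72*π + 1152/5 = 1152/5 + 104*π.
||u||_{H^1}^2 = (128/5 + 16*π) + (1152/5 + 104*π) = 256 + 120*π.


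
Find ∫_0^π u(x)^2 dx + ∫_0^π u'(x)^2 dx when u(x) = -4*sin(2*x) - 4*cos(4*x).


||u||_{H^1(0,π)}^2 = 176*π

u'(x) = 16*sin(4*x) - 8*cos(2*x).
Expand u² and (u')² and integrate term by term on (0, π), using: for integers n ≥ 1, ∫_0^π sin²(nx) dx = ∫_0^π cos²(nx) dx = π/2; for n ≠ n', ∫_0^π sin(nx)sin(n'x) dx = ∫_0^π cos(nx)cos(n'x) dx = 0; and by product-to-sum, ∫_0^π sin(nx)cos(n'x) dx = ½∫_0^π [sin((n+n')x) + sin((n−n')x)] dx, which is 0 when n+n' is even and 2n/(n²−n'²) when n+n' is odd (it need not vanish on (0, π)).
  u² squared terms: (-4)²·∫cos(4x)² dx = 16·π/2 = 8*π;  (-4)²·∫sin(2x)² dx = 16·π/2 = 8*π.
  u² cross terms: 2·(-4)·(-4)·∫cos(4x)·sin(2x) dx = 32·(0) = 0.
  So ∫_0^π u² dx = 8*π + 8*π + 0 = 16*π.
  (u')² squared terms: (-8)²·∫cos(2x)² dx = 64·π/2 = 32*π;  (16)²·∫sin(4x)² dx = 256·π/2 = 128*π.
  (u')² cross terms: 2·(-8)·(16)·∫cos(2x)·sin(4x) dx = -256·(0) = 0.
  So ∫_0^π (u')² dx = 32*π + 128*π + 0 = 160*π.
||u||_{H^1}^2 = (16*π) + (160*π) = 176*π.


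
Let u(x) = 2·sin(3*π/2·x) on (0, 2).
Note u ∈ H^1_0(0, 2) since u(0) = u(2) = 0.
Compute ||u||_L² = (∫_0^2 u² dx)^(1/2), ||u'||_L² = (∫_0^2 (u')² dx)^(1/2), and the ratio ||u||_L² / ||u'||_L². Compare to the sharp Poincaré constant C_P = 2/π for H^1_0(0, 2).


||u||_L² / ||u'||_L² = 2/(3*π) < C_P = 2/π.

u(x) = 2·sin(3*π/2·x), so u'(x) = 3*π*cos(3*π*x/2).
Writing u(x) = A·sin(kπx/L) with A = 2 and k = 3, use ∫_0^L sin²(kπx/L) dx = L/2 and ∫_0^L cos²(kπx/L) dx = L/2.
u² = 4·sin²(3*π/2·x) and (u')² = 9*π^2·cos²(3*π/2·x), and each of sin², cos² integrates to L/2 = 1 over (0, 2).
∫_0^2 u² dx = 4, so ||u||_L² = 2.
∫_0^2 (u')² dx = 9*π^2, so ||u'||_L² = 3*π.
Ratio ||u||_L² / ||u'||_L² = 2/(3*π).
Sharp Poincaré constant on H^1_0(0, 2) is C_P = L/π = 2/π, achieved by sin(π/2·x).
This is the k = 3 harmonic; the ratio L/(kπ) is strictly less than C_P = L/π, consistent with the sharp inequality ||u||_L² ≤ C_P ||u'||_L².


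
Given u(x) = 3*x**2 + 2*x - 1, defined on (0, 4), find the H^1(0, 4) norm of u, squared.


||u||_{H^1}^2 = 52748/15

The H^1 norm (squared) on an interval (0, L) is
  ||u||_{H^1}^2 = ∫_0^L u(x)^2 dx + ∫_0^L u'(x)^2 dx.
Compute u'(x) = 6*x + 2.
Then u(x)^2 = 9*x**4 + 12*x**3 - 2*x**2 - 4*x + 1 and u'(x)^2 = 36*x**2 + 24*x + 4.
Integrate each monomial from 0 to 4 using ∫_0^4 c·x^n dx = c·4^(n+1)/(n+1):
  ∫_0^4 u(x)^2 dx = ∫_0^4 (9*x^4 + 12*x^3 - 2*x^2 - 4*x + 1) dx. Term by term:
    ∫_0^4 9*x^4 dx = 9216/5;  ∫_0^4 12*x^3 dx = 768;  ∫_0^4 -2*x^2 dx = -128/3;
    ∫_0^4 -4*x dx = -32;  ∫_0^4 1 dx = 4.
  Sum: 9216/5 + 768 − 128/3 − 32 + 4 = 38108/15.
  ∫_0^4 u'(x)^2 dx = ∫_0^4 (36*x^2 + 24*x + 4) dx. Term by term:
    ∫_0^4 36*x^2 dx = 768;  ∫_0^4 24*x dx = 192;  ∫_0^4 4 dx = 16.
  Sum: 768 + 192 + 16 = 976.
Adding: ||u||_{H^1}^2 = 38108/15 + 976 = 52748/15.


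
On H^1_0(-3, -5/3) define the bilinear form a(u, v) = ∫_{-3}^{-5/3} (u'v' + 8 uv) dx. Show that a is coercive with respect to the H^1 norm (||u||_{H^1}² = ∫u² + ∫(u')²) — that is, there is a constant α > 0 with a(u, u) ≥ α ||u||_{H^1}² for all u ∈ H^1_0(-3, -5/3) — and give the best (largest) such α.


α = 1

Coercivity of a(·,·) on H^1_0(-3, -5/3) means a(u, u) ≥ α ||u||_{H^1}² for every u ∈ H^1_0.
The interval has length L = 4/3, and Poincaré/coercivity depend only on L. Here a(u, u) = ∫(u')² + (8)·∫u².
Here c = 8 ≥ 1, so a(u,u) = ∫(u')² + c∫u² ≥ ∫(u')² + ∫u² = ||u||_{H^1}², i.e. α = 1 works. No larger α is possible: a(u,u) ≥ α||u||_{H^1}² means (1−α)∫(u')² ≥ (α−c)∫u², and for the modes u_n = sin(nπ(x−x₀)/L) (x₀ the left endpoint) one has ∫u_n²/∫(u_n')² = (L/(nπ))² → 0, so a(u_n,u_n)/||u_n||_{H^1}² → 1. Hence the optimal constant is α = 1.
Therefore α = 1.


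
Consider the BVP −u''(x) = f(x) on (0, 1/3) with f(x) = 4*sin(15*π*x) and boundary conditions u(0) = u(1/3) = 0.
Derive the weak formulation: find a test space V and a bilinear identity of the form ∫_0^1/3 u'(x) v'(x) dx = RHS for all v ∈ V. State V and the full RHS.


V = H^1_0(0, 1/3) (so v(0) = v(1/3) = 0); weak form: ∫_0^1/3 u'v' dx = ∫_0^1/3 (4*sin(15*π*x)) v dx for all v ∈ V.

Multiply both sides by a test function v and integrate from 0 to 1/3:
  ∫_0^1/3 −u''(x) v(x) dx = ∫_0^1/3 f(x) v(x) dx.
Integrate the LHS by parts once:
  ∫_0^1/3 −u'' v dx = −[u'(x) v(x)]_0^1/3 + ∫_0^1/3 u'(x) v'(x) dx.
Thus ∫_0^1/3 u'(x) v'(x) dx = ∫_0^1/3 f(x) v(x) dx + [u'(x) v(x)]_0^1/3.
Choose V so that boundary terms are either known or forced to vanish.
u is Dirichlet: u(0) = u(1/3) = 0. Let V = H^1_0(0, 1/3); then v(0) = v(1/3) = 0, and [u' v]_0^1/3 = 0.
Weak formulation: find u (satisfying any essential BC) such that ∫_0^1/3 u'(x) v'(x) dx = ∫_0^1/3 f v dx for all v ∈ V.
Substituting f(x) = 4*sin(15*π*x), the right-hand side is ∫_0^1/3 (4*sin(15*π*x)) v dx.


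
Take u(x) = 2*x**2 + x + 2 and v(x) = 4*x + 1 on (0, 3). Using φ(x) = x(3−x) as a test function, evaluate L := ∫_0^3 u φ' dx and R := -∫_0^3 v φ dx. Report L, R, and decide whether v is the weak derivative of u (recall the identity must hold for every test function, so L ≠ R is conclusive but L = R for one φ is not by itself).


LHS = -63/2, RHS = -63/2. Yes, v = u' weakly.

u(x) = 2*x**2 + x + 2, classical derivative u'(x) = 4*x + 1.
φ(x) = x(3−x), so φ'(x) = 3 - 2*x.
Note φ(0) = φ(3) = 0, so the boundary term u·φ vanishes.
LHS = ∫_0^3 u(x) φ'(x) dx = ∫_0^3 (-4*x^3 + 4*x^2 - x + 6) dx. Term by term:
  ∫_0^3 -4*x^3 dx = -81;  ∫_0^3 4*x^2 dx = 36;  ∫_0^3 -x dx = -9/2;
  ∫_0^3 6 dx = 18.
Sum: -81 + 36 − 9/2 + 18 = -63/2.
So LHS = -63/2.
∫_0^3 v(x) φ(x) dx = ∫_0^3 (-4*x^3 + 11*x^2 + 3*x) dx. Term by term:
  ∫_0^3 -4*x^3 dx = -81;  ∫_0^3 11*x^2 dx = 99;  ∫_0^3 3*x dx = 27/2.
Sum: -81 + 99 + 27/2 = 63/2.
So RHS = -∫_0^3 v(x) φ(x) dx = -63/2.
LHS = RHS, so the identity holds for this test φ.
Moreover u is smooth here and v(x) = u'(x) = 4*x + 1 pointwise, so the identity holds for every test function. Hence v is the weak derivative of u.


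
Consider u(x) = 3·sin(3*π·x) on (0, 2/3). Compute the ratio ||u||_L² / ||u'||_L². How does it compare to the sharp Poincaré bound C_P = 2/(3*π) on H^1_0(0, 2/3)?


||u||_L² / ||u'||_L² = 1/(3*π) < C_P = 2/(3*π).

u(x) = 3·sin(3*π·x), so u'(x) = 9*π*cos(3*π*x).
Writing u(x) = A·sin(kπx/L) with A = 3 and k = 2, use ∫_0^L sin²(kπx/L) dx = L/2 and ∫_0^L cos²(kπx/L) dx = L/2.
u² = 9·sin²(3*π·x) and (u')² = 81*π^2·cos²(3*π·x), and each of sin², cos² integrates to L/2 = 1/3 over (0, 2/3).
∫_0^2/3 u² dx = 3, so ||u||_L² = sqrt(3).
∫_0^2/3 (u')² dx = 27*π^2, so ||u'||_L² = 3*sqrt(3)*π.
Ratio ||u||_L² / ||u'||_L² = 1/(3*π).
Sharp Poincaré constant on H^1_0(0, 2/3) is C_P = L/π = 2/(3*π), achieved by sin(3*π/2·x).
This is the k = 2 harmonic; the ratio L/(kπ) is strictly less than C_P = L/π, consistent with the sharp inequality ||u||_L² ≤ C_P ||u'||_L².


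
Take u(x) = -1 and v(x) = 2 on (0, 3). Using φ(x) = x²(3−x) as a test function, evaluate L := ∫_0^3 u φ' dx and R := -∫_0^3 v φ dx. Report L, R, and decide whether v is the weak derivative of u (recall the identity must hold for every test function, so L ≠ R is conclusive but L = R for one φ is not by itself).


LHS = 0, RHS = -27/2. No, v is not the weak derivative of u.

u(x) = -1, classical derivative u'(x) = 0.
φ(x) = x²(3−x), so φ'(x) = 3*x*(2 - x).
Note φ(0) = φ(3) = 0, so the boundary term u·φ vanishes.
LHS = ∫_0^3 u(x) φ'(x) dx = ∫_0^3 (3*x^2 - 6*x) dx. Term by term:
  ∫_0^3 3*x^2 dx = 27;  ∫_0^3 -6*x dx = -27.
Sum: 27 − 27 = 0.
So LHS = 0.
∫_0^3 v(x) φ(x) dx = ∫_0^3 (-2*x^3 + 6*x^2) dx. Term by term:
  ∫_0^3 -2*x^3 dx = -81/2;  ∫_0^3 6*x^2 dx = 54.
Sum: -81/2 + 54 = 27/2.
So RHS = -∫_0^3 v(x) φ(x) dx = -27/2.
LHS − RHS = 27/2 ≠ 0, so the identity fails.
(For a valid weak derivative the identity must hold for EVERY test function, in particular this one. The failure shows v is NOT the weak derivative of u.)
Correct weak derivative would be u'(x) = 0.


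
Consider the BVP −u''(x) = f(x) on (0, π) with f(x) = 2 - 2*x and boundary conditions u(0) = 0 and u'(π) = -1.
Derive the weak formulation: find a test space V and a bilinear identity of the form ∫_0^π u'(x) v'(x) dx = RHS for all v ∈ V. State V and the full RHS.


V = {v ∈ H^1(0, π) : v(0) = 0} (test functions vanish at x = 0 where u is specified); weak form: ∫_0^π u'v' dx = ∫_0^π (2 - 2*x) v dx − v(π) for all v ∈ V.

Multiply both sides by a test function v and integrate from 0 to π:
  ∫_0^π −u''(x) v(x) dx = ∫_0^π f(x) v(x) dx.
Integrate the LHS by parts once:
  ∫_0^π −u'' v dx = −[u'(x) v(x)]_0^π + ∫_0^π u'(x) v'(x) dx.
Thus ∫_0^π u'(x) v'(x) dx = ∫_0^π f(x) v(x) dx + [u'(x) v(x)]_0^π.
Choose V so that boundary terms are either known or forced to vanish.
Mixed BC: u(0) = 0 (Dirichlet) and u'(π) = -1 (Neumann). Define V = {v ∈ H^1(0, π) : v(0) = 0}. Then [u' v]_0^π = u'(π)·v(π) − u'(0)·0 = − v(π).
Weak formulation: find u (satisfying any essential BC) such that ∫_0^π u'(x) v'(x) dx = ∫_0^π f v dx − v(π) for all v ∈ V (Dirichlet at 0 absorbed into V; Neumann datum at x = π contributes the boundary term).
Substituting f(x) = 2 - 2*x, the right-hand side is ∫_0^π (2 - 2*x) v dx − v(π).


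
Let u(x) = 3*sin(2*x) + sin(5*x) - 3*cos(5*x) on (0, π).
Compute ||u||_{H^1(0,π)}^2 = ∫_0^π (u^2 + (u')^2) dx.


||u||_{H^1(0,π)}^2 = 624/7 + 305*π/2

u'(x) = 15*sin(5*x) + 6*cos(2*x) + 5*cos(5*x).
Expand u² and (u')² and integrate term by term on (0, π), using: for integers n ≥ 1, ∫_0^π sin²(nx) dx = ∫_0^π cos²(nx) dx = π/2; for n ≠ n', ∫_0^π sin(nx)sin(n'x) dx = ∫_0^π cos(nx)cos(n'x) dx = 0; and by product-to-sum, ∫_0^π sin(nx)cos(n'x) dx = ½∫_0^π [sin((n+n')x) + sin((n−n')x)] dx, which is 0 when n+n' is even and 2n/(n²−n'²) when n+n' is odd (it need not vanish on (0, π)).
  u² squared terms: (-3)²·∫cos(5x)² dx = 9·π/2 = 9*π/2;  (3)²·∫sin(2x)² dx = 9·π/2 = 9*π/2;  (1)²·∫sin(5x)² dx = 1·π/2 = π/2.
  u² cross terms: 2·(-3)·(3)·∫cos(5x)·sin(2x) dx = -18·(-4/21) = 24/7;  2·(-3)·(1)·∫cos(5x)·sin(5x) dx = -6·(0) = 0;  2·(3)·(1)·∫sin(2x)·sin(5x) dx = 6·(0) = 0.
  So ∫_0^π u² dx = 9*π/2 + 9*π/2 + π/2 + 24/7 + 0 + 0 = 24/7 + 19*π/2.
  (u')² squared terms: (5)²·∫cos(5x)² dx = 25·π/2 = 25*π/2;  (6)²·∫cos(2x)² dx = 36·π/2 = 18*π;  (15)²·∫sin(5x)² dx = 225·π/2 = 225*π/2.
  (u')² cross terms: 2·(5)·(6)·∫cos(5x)·cos(2x) dx = 60·(0) = 0;  2·(5)·(15)·∫cos(5x)·sin(5x) dx = 150·(0) = 0;  2·(6)·(15)·∫cos(2x)·sin(5x) dx = 180·(10/21) = 600/7.
  So ∫_0^π (u')² dx = 25*π/2 + 18*π + 225*π/2 + 0 + 0 + 600/7 = 600/7 + 143*π.
||u||_{H^1}^2 = (24/7 + 19*π/2) + (600/7 + 143*π) = 624/7 + 305*π/2.


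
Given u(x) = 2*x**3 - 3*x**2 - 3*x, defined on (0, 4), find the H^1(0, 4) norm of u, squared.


||u||_{H^1}^2 = 174604/35

The H^1 norm (squared) on an interval (0, L) is
  ||u||_{H^1}^2 = ∫_0^L u(x)^2 dx + ∫_0^L u'(x)^2 dx.
Compute u'(x) = 6*x**2 - 6*x - 3.
Then u(x)^2 = 4*x**6 - 12*x**5 - 3*x**4 + 18*x**3 + 9*x**2 and u'(x)^2 = 36*x**4 - 72*x**3 + 36*x + 9.
Integrate each monomial from 0 to 4 using ∫_0^4 c·x^n dx = c·4^(n+1)/(n+1):
  ∫_0^4 u(x)^2 dx = ∫_0^4 (4*x^6 - 12*x^5 - 3*x^4 + 18*x^3 + 9*x^2) dx. Term by term:
    ∫_0^4 4*x^6 dx = 65536/7;  ∫_0^4 -12*x^5 dx = -8192;  ∫_0^4 -3*x^4 dx = -3072/5;
    ∫_0^4 18*x^3 dx = 1152;  ∫_0^4 9*x^2 dx = 192.
  Sum: 65536/7 − 8192 − 3072/5 + 1152 + 192 = 66496/35.
  ∫_0^4 u'(x)^2 dx = ∫_0^4 (36*x^4 - 72*x^3 + 36*x + 9) dx. Term by term:
    ∫_0^4 36*x^4 dx = 36864/5;  ∫_0^4 -72*x^3 dx = -4608;  ∫_0^4 36*x dx = 288;
    ∫_0^4 9 dx = 36.
  Sum: 36864/5 − 4608 + 288 + 36 = 15444/5.
Adding: ||u||_{H^1}^2 = 66496/35 + 15444/5 = 174604/35.


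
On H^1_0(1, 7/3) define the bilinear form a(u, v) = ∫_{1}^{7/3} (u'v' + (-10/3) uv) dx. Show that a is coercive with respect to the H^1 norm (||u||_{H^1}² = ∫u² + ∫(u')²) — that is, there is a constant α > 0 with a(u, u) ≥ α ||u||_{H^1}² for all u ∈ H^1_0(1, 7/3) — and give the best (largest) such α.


α = (-160 + 27*π^2)/(3*(16 + 9*π^2))

Coercivity of a(·,·) on H^1_0(1, 7/3) means a(u, u) ≥ α ||u||_{H^1}² for every u ∈ H^1_0.
The interval has length L = 4/3, and Poincaré/coercivity depend only on L. Here a(u, u) = ∫(u')² + (-10/3)·∫u².
Here c = -10/3 < 0 with |c| < (π/L)² = 9*π^2/16, so coercivity still holds. The condition a(u,u) ≥ α||u||_{H^1}² reads (1−α)∫(u')² ≥ (α−c)∫u². Any admissible α is ≤ 1 (rapidly oscillating u have ∫u²/∫(u')² → 0), and α = 1 would force 0 ≥ (1−c)∫u², impossible since c < 1; so 1−α > 0. By the sharp Poincaré inequality on H^1_0 of an interval of length L, ∫(u')² ≥ (π/L)²∫u² with equality for the first sine mode sin(π(x−x₀)/L) (x₀ the left endpoint), so the inequality holds for all u iff (1−α)(π/L)² ≥ α − c, i.e. α ≤ ((π/L)² + c)/((π/L)² + 1) = (1 + c(L/π)²)/(1 + (L/π)²). (Direct route, valid since c ≤ 0: Poincaré gives c∫u² ≥ c(L/π)²∫(u')², so a(u,u) ≥ (1 + c(L/π)²)∫(u')², while ||u||_{H^1}² ≤ (1 + (L/π)²)∫(u')²; dividing yields the same α.) With (π/L)² = 9*π^2/16 and c = -10/3, the largest admissible constant is α = ((π/L)² + c)/((π/L)² + 1).
Simplifying, α = (-160 + 27*π^2)/(3*(16 + 9*π^2)).


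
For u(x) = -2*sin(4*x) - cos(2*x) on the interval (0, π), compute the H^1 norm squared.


||u||_{H^1(0,π)}^2 = 73*π/2

u'(x) = 2*sin(2*x) - 8*cos(4*x).
Expand u² and (u')² and integrate term by term on (0, π), using: for integers n ≥ 1, ∫_0^π sin²(nx) dx = ∫_0^π cos²(nx) dx = π/2; for n ≠ n', ∫_0^π sin(nx)sin(n'x) dx = ∫_0^π cos(nx)cos(n'x) dx = 0; and by product-to-sum, ∫_0^π sin(nx)cos(n'x) dx = ½∫_0^π [sin((n+n')x) + sin((n−n')x)] dx, which is 0 when n+n' is even and 2n/(n²−n'²) when n+n' is odd (it need not vanish on (0, π)).
  u² squared terms: (-1)²·∫cos(2x)² dx = 1·π/2 = π/2;  (-2)²·∫sin(4x)² dx = 4·π/2 = 2*π.
  u² cross terms: 2·(-1)·(-2)·∫cos(2x)·sin(4x) dx = 4·(0) = 0.
  So ∫_0^π u² dx = π/2 + 2*π + 0 = 5*π/2.
  (u')² squared terms: (-8)²·∫cos(4x)² dx = 64·π/2 = 32*π;  (2)²·∫sin(2x)² dx = 4·π/2 = 2*π.
  (u')² cross terms: 2·(-8)·(2)·∫cos(4x)·sin(2x) dx = -32·(0) = 0.
  So ∫_0^π (u')² dx = 32*π + 2*π + 0 = 34*π.
||u||_{H^1}^2 = (5*π/2) + (34*π) = 73*π/2.


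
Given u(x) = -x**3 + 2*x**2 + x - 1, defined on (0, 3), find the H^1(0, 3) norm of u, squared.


||u||_{H^1}^2 = 6477/70

The H^1 norm (squared) on an interval (0, L) is
  ||u||_{H^1}^2 = ∫_0^L u(x)^2 dx + ∫_0^L u'(x)^2 dx.
Compute u'(x) = -3*x**2 + 4*x + 1.
Then u(x)^2 = x**6 - 4*x**5 + 2*x**4 + 6*x**3 - 3*x**2 - 2*x + 1 and u'(x)^2 = 9*x**4 - 24*x**3 + 10*x**2 + 8*x + 1.
Integrate each monomial from 0 to 3 using ∫_0^3 c·x^n dx = c·3^(n+1)/(n+1):
  ∫_0^3 u(x)^2 dx = ∫_0^3 (x^6 - 4*x^5 + 2*x^4 + 6*x^3 - 3*x^2 - 2*x + 1) dx. Term by term:
    ∫_0^3 x^6 dx = 2187/7;  ∫_0^3 -4*x^5 dx = -486;  ∫_0^3 2*x^4 dx = 486/5;
    ∫_0^3 6*x^3 dx = 243/2;  ∫_0^3 -3*x^2 dx = -27;  ∫_0^3 -2*x dx = -9;
    ∫_0^3 1 dx = 3.
  Sum: 2187/7 − 486 + 486/5 + 243/2 − 27 − 9 + 3 = 849/70.
  ∫_0^3 u'(x)^2 dx = ∫_0^3 (9*x^4 - 24*x^3 + 10*x^2 + 8*x + 1) dx. Term by term:
    ∫_0^3 9*x^4 dx = 2187/5;  ∫_0^3 -24*x^3 dx = -486;  ∫_0^3 10*x^2 dx = 90;
    ∫_0^3 8*x dx = 36;  ∫_0^3 1 dx = 3.
  Sum: 2187/5 − 486 + 90 + 36 + 3 = 402/5.
Adding: ||u||_{H^1}^2 = 849/70 + 402/5 = 6477/70.


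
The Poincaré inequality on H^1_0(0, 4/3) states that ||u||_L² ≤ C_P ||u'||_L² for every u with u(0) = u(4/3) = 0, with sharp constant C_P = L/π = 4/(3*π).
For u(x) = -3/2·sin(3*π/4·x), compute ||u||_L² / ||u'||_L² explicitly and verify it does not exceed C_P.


||u||_L² / ||u'||_L² = 4/(3*π) = C_P.

u(x) = -3/2·sin(3*π/4·x), so u'(x) = -9*π*cos(3*π*x/4)/8.
Writing u(x) = A·sin(kπx/L) with A = -3/2 and k = 1, use ∫_0^L sin²(kπx/L) dx = L/2 and ∫_0^L cos²(kπx/L) dx = L/2.
u² = 9/4·sin²(3*π/4·x) and (u')² = 81*π^2/64·cos²(3*π/4·x), and each of sin², cos² integrates to L/2 = 2/3 over (0, 4/3).
∫_0^4/3 u² dx = 3/2, so ||u||_L² = sqrt(6)/2.
∫_0^4/3 (u')² dx = 27*π^2/32, so ||u'||_L² = 3*sqrt(6)*π/8.
Ratio ||u||_L² / ||u'||_L² = 4/(3*π).
Sharp Poincaré constant on H^1_0(0, 4/3) is C_P = L/π = 4/(3*π), achieved by sin(3*π/4·x).
This is the k = 1 eigenfunction (up to amplitude), so the ratio equals the sharp Poincaré constant exactly.


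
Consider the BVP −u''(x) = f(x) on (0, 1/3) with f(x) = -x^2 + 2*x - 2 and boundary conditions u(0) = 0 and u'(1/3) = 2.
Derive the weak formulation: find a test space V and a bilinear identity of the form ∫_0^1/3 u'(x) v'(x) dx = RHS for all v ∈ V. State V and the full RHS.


V = {v ∈ H^1(0, 1/3) : v(0) = 0} (test functions vanish at x = 0 where u is specified); weak form: ∫_0^1/3 u'v' dx = ∫_0^1/3 (-x^2 + 2*x - 2) v dx + 2·v(1/3) for all v ∈ V.

Multiply both sides by a test function v and integrate from 0 to 1/3:
  ∫_0^1/3 −u''(x) v(x) dx = ∫_0^1/3 f(x) v(x) dx.
Integrate the LHS by parts once:
  ∫_0^1/3 −u'' v dx = −[u'(x) v(x)]_0^1/3 + ∫_0^1/3 u'(x) v'(x) dx.
Thus ∫_0^1/3 u'(x) v'(x) dx = ∫_0^1/3 f(x) v(x) dx + [u'(x) v(x)]_0^1/3.
Choose V so that boundary terms are either known or forced to vanish.
Mixed BC: u(0) = 0 (Dirichlet) and u'(1/3) = 2 (Neumann). Define V = {v ∈ H^1(0, 1/3) : v(0) = 0}. Then [u' v]_0^1/3 = u'(1/3)·v(1/3) − u'(0)·0 = 2·v(1/3).
Weak formulation: find u (satisfying any essential BC) such that ∫_0^1/3 u'(x) v'(x) dx = ∫_0^1/3 f v dx + 2·v(1/3) for all v ∈ V (Dirichlet at 0 absorbed into V; Neumann datum at x = 1/3 contributes the boundary term).
Substituting f(x) = -x^2 + 2*x - 2, the right-hand side is ∫_0^1/3 (-x^2 + 2*x - 2) v dx + 2·v(1/3).


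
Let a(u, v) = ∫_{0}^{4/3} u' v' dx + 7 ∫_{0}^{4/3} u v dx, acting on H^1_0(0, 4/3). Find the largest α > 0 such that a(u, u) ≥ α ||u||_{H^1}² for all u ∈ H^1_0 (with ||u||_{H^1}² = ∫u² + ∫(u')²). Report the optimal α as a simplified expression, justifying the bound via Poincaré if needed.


α = 1

Coercivity of a(·,·) on H^1_0(0, 4/3) means a(u, u) ≥ α ||u||_{H^1}² for every u ∈ H^1_0.
The interval has length L = 4/3, and Poincaré/coercivity depend only on L. Here a(u, u) = ∫(u')² + (7)·∫u².
Here c = 7 ≥ 1, so a(u,u) = ∫(u')² + c∫u² ≥ ∫(u')² + ∫u² = ||u||_{H^1}², i.e. α = 1 works. No larger α is possible: a(u,u) ≥ α||u||_{H^1}² means (1−α)∫(u')² ≥ (α−c)∫u², and for the modes u_n = sin(nπ(x−x₀)/L) (x₀ the left endpoint) one has ∫u_n²/∫(u_n')² = (L/(nπ))² → 0, so a(u_n,u_n)/||u_n||_{H^1}² → 1. Hence the optimal constant is α = 1.
Therefore α = 1.


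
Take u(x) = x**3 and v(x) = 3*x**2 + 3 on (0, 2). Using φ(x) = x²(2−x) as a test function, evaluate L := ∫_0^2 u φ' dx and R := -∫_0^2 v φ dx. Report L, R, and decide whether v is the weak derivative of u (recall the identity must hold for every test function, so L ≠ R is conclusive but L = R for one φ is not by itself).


LHS = -32/5, RHS = -52/5. No, v is not the weak derivative of u.

u(x) = x**3, classical derivative u'(x) = 3*x**2.
φ(x) = x²(2−x), so φ'(x) = x*(4 - 3*x).
Note φ(0) = φ(2) = 0, so the boundary term u·φ vanishes.
LHS = ∫_0^2 u(x) φ'(x) dx = ∫_0^2 (-3*x^5 + 4*x^4) dx. Term by term:
  ∫_0^2 -3*x^5 dx = -32;  ∫_0^2 4*x^4 dx = 128/5.
Sum: -32 + 128/5 = -32/5.
So LHS = -32/5.
∫_0^2 v(x) φ(x) dx = ∫_0^2 (-3*x^5 + 6*x^4 - 3*x^3 + 6*x^2) dx. Term by term:
  ∫_0^2 -3*x^5 dx = -32;  ∫_0^2 6*x^4 dx = 192/5;  ∫_0^2 -3*x^3 dx = -12;
  ∫_0^2 6*x^2 dx = 16.
Sum: -32 + 192/5 − 12 + 16 = 52/5.
So RHS = -∫_0^2 v(x) φ(x) dx = -52/5.
LHS − RHS = 4 ≠ 0, so the identity fails.
(For a valid weak derivative the identity must hold for EVERY test function, in particular this one. The failure shows v is NOT the weak derivative of u.)
Correct weak derivative would be u'(x) = 3*x**2.


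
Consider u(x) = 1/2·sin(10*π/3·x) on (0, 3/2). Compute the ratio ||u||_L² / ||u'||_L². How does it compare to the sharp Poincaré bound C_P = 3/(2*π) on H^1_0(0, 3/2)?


||u||_L² / ||u'||_L² = 3/(10*π) < C_P = 3/(2*π).

u(x) = 1/2·sin(10*π/3·x), so u'(x) = 5*π*cos(10*π*x/3)/3.
Writing u(x) = A·sin(kπx/L) with A = 1/2 and k = 5, use ∫_0^L sin²(kπx/L) dx = L/2 and ∫_0^L cos²(kπx/L) dx = L/2.
u² = 1/4·sin²(10*π/3·x) and (u')² = 25*π^2/9·cos²(10*π/3·x), and each of sin², cos² integrates to L/2 = 3/4 over (0, 3/2).
∫_0^3/2 u² dx = 3/16, so ||u||_L² = sqrt(3)/4.
∫_0^3/2 (u')² dx = 25*π^2/12, so ||u'||_L² = 5*sqrt(3)*π/6.
Ratio ||u||_L² / ||u'||_L² = 3/(10*π).
Sharp Poincaré constant on H^1_0(0, 3/2) is C_P = L/π = 3/(2*π), achieved by sin(2*π/3·x).
This is the k = 5 harmonic; the ratio L/(kπ) is strictly less than C_P = L/π, consistent with the sharp inequality ||u||_L² ≤ C_P ||u'||_L².


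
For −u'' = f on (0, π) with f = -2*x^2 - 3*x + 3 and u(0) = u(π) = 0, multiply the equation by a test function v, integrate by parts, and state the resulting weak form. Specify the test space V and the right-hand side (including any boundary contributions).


V = H^1_0(0, π) (so v(0) = v(π) = 0); weak form: ∫_0^π u'v' dx = ∫_0^π (-2*x^2 - 3*x + 3) v dx for all v ∈ V.

Multiply both sides by a test function v and integrate from 0 to π:
  ∫_0^π −u''(x) v(x) dx = ∫_0^π f(x) v(x) dx.
Integrate the LHS by parts once:
  ∫_0^π −u'' v dx = −[u'(x) v(x)]_0^π + ∫_0^π u'(x) v'(x) dx.
Thus ∫_0^π u'(x) v'(x) dx = ∫_0^π f(x) v(x) dx + [u'(x) v(x)]_0^π.
Choose V so that boundary terms are either known or forced to vanish.
u is Dirichlet: u(0) = u(π) = 0. Let V = H^1_0(0, π); then v(0) = v(π) = 0, and [u' v]_0^π = 0.
Weak formulation: find u (satisfying any essential BC) such that ∫_0^π u'(x) v'(x) dx = ∫_0^π f v dx for all v ∈ V.
Substituting f(x) = -2*x^2 - 3*x + 3, the right-hand side is ∫_0^π (-2*x^2 - 3*x + 3) v dx.


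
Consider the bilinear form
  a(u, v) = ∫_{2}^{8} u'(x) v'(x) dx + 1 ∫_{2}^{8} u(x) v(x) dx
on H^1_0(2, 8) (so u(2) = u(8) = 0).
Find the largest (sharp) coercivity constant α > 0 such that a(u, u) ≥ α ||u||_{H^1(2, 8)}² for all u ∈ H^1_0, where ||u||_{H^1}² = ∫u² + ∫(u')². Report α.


α = 1

Coercivity of a(·,·) on H^1_0(2, 8) means a(u, u) ≥ α ||u||_{H^1}² for every u ∈ H^1_0.
The interval has length L = 6, and Poincaré/coercivity depend only on L. Here a(u, u) = ∫(u')² + (1)·∫u².
Here c = 1 ≥ 1, so a(u,u) = ∫(u')² + c∫u² ≥ ∫(u')² + ∫u² = ||u||_{H^1}², i.e. α = 1 works. No larger α is possible: a(u,u) ≥ α||u||_{H^1}² means (1−α)∫(u')² ≥ (α−c)∫u², and for the modes u_n = sin(nπ(x−x₀)/L) (x₀ the left endpoint) one has ∫u_n²/∫(u_n')² = (L/(nπ))² → 0, so a(u_n,u_n)/||u_n||_{H^1}² → 1. Hence the optimal constant is α = 1.
Therefore α = 1.


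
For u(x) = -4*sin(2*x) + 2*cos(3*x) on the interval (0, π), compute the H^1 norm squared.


||u||_{H^1(0,π)}^2 = 128 + 60*π

u'(x) = -6*sin(3*x) - 8*cos(2*x).
Expand u² and (u')² and integrate term by term on (0, π), using: for integers n ≥ 1, ∫_0^π sin²(nx) dx = ∫_0^π cos²(nx) dx = π/2; for n ≠ n', ∫_0^π sin(nx)sin(n'x) dx = ∫_0^π cos(nx)cos(n'x) dx = 0; and by product-to-sum, ∫_0^π sin(nx)cos(n'x) dx = ½∫_0^π [sin((n+n')x) + sin((n−n')x)] dx, which is 0 when n+n' is even and 2n/(n²−n'²) when n+n' is odd (it need not vanish on (0, π)).
  u² squared terms: (-4)²·∫sin(2x)² dx = 16·π/2 = 8*π;  (2)²·∫cos(3x)² dx = 4·π/2 = 2*π.
  u² cross terms: 2·(-4)·(2)·∫sin(2x)·cos(3x) dx = -16·(-4/5) = 64/5.
  So ∫_0^π u² dx = 8*π + 2*π + 64/5 = 64/5 + 10*π.
  (u')² squared terms: (-8)²·∫cos(2x)² dx = 64·π/2 = 32*π;  (-6)²·∫sin(3x)² dx = 36·π/2 = 18*π.
  (u')² cross terms: 2·(-8)·(-6)·∫cos(2x)·sin(3x) dx = 96·(6/5) = 576/5.
  So ∫_0^π (u')² dx = 32*π + 18*π + 576/5 = 576/5 + 50*π.
||u||_{H^1}^2 = (64/5 + 10*π) + (576/5 + 50*π) = 128 + 60*π.


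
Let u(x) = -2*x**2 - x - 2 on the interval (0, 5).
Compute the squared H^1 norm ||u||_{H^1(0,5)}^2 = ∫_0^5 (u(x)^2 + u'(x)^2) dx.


||u||_{H^1}^2 = 13025/3

The H^1 norm (squared) on an interval (0, L) is
  ||u||_{H^1}^2 = ∫_0^L u(x)^2 dx + ∫_0^L u'(x)^2 dx.
Compute u'(x) = -4*x - 1.
Then u(x)^2 = 4*x**4 + 4*x**3 + 9*x**2 + 4*x + 4 and u'(x)^2 = 16*x**2 + 8*x + 1.
Integrate each monomial from 0 to 5 using ∫_0^5 c·x^n dx = c·5^(n+1)/(n+1):
  ∫_0^5 u(x)^2 dx = ∫_0^5 (4*x^4 + 4*x^3 + 9*x^2 + 4*x + 4) dx. Term by term:
    ∫_0^5 4*x^4 dx = 2500;  ∫_0^5 4*x^3 dx = 625;  ∫_0^5 9*x^2 dx = 375;
    ∫_0^5 4*x dx = 50;  ∫_0^5 4 dx = 20.
  Sum: 2500 + 625 + 375 + 50 + 20 = 3570.
  ∫_0^5 u'(x)^2 dx = ∫_0^5 (16*x^2 + 8*x + 1) dx. Term by term:
    ∫_0^5 16*x^2 dx = 2000/3;  ∫_0^5 8*x dx = 100;  ∫_0^5 1 dx = 5.
  Sum: 2000/3 + 100 + 5 = 2315/3.
Adding: ||u||_{H^1}^2 = 3570 + 2315/3 = 13025/3.


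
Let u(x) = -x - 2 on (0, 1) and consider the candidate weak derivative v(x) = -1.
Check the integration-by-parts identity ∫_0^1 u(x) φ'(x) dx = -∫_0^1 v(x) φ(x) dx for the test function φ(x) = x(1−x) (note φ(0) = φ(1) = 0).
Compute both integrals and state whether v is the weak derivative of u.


LHS = 1/6, RHS = 1/6. Yes, v = u' weakly.

u(x) = -x - 2, classical derivative u'(x) = -1.
φ(x) = x(1−x), so φ'(x) = 1 - 2*x.
Note φ(0) = φ(1) = 0, so the boundary term u·φ vanishes.
LHS = ∫_0^1 u(x) φ'(x) dx = ∫_0^1 (2*x^2 + 3*x - 2) dx. Term by term:
  ∫_0^1 2*x^2 dx = 2/3;  ∫_0^1 3*x dx = 3/2;  ∫_0^1 -2 dx = -2.
Sum: 2/3 + 3/2 − 2 = 1/6.
So LHS = 1/6.
∫_0^1 v(x) φ(x) dx = ∫_0^1 (x^2 - x) dx. Term by term:
  ∫_0^1 x^2 dx = 1/3;  ∫_0^1 -x dx = -1/2.
Sum: 1/3 − 1/2 = -1/6.
So RHS = -∫_0^1 v(x) φ(x) dx = 1/6.
LHS = RHS, so the identity holds for this test φ.
Moreover u is smooth here and v(x) = u'(x) = -1 pointwise, so the identity holds for every test function. Hence v is the weak derivative of u.


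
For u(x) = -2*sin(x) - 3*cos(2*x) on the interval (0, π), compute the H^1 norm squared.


||u||_{H^1(0,π)}^2 = -40 + 53*π/2

u'(x) = 6*sin(2*x) - 2*cos(x).
Expand u² and (u')² and integrate term by term on (0, π), using: for integers n ≥ 1, ∫_0^π sin²(nx) dx = ∫_0^π cos²(nx) dx = π/2; for n ≠ n', ∫_0^π sin(nx)sin(n'x) dx = ∫_0^π cos(nx)cos(n'x) dx = 0; and by product-to-sum, ∫_0^π sin(nx)cos(n'x) dx = ½∫_0^π [sin((n+n')x) + sin((n−n')x)] dx, which is 0 when n+n' is even and 2n/(n²−n'²) when n+n' is odd (it need not vanish on (0, π)).
  u² squared terms: (-3)²·∫cos(2x)² dx = 9·π/2 = 9*π/2;  (-2)²·∫sin(x)² dx = 4·π/2 = 2*π.
  u² cross terms: 2·(-3)·(-2)·∫cos(2x)·sin(x) dx = 12·(-2/3) = -8.
  So ∫_0^π u² dx = 9*π/2 + 2*π − 8 = -8 + 13*π/2.
  (u')² squared terms: (-2)²·∫cos(x)² dx = 4·π/2 = 2*π;  (6)²·∫sin(2x)² dx = 36·π/2 = 18*π.
  (u')² cross terms: 2·(-2)·(6)·∫cos(x)·sin(2x) dx = -24·(4/3) = -32.
  So ∫_0^π (u')² dx = 2*π + 18*π − 32 = -32 + 20*π.
||u||_{H^1}^2 = (-8 + 13*π/2) + (-32 + 20*π) = -40 + 53*π/2.


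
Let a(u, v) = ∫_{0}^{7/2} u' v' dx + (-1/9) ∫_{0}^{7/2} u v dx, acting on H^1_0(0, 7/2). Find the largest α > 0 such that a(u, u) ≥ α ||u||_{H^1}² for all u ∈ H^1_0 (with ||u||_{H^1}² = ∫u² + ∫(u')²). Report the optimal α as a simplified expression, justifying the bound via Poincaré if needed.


α = (-49 + 36*π^2)/(9*(4*π^2 + 49))

Coercivity of a(·,·) on H^1_0(0, 7/2) means a(u, u) ≥ α ||u||_{H^1}² for every u ∈ H^1_0.
The interval has length L = 7/2, and Poincaré/coercivity depend only on L. Here a(u, u) = ∫(u')² + (-1/9)·∫u².
Here c = -1/9 < 0 with |c| < (π/L)² = 4*π^2/49, so coercivity still holds. The condition a(u,u) ≥ α||u||_{H^1}² reads (1−α)∫(u')² ≥ (α−c)∫u². Any admissible α is ≤ 1 (rapidly oscillating u have ∫u²/∫(u')² → 0), and α = 1 would force 0 ≥ (1−c)∫u², impossible since c < 1; so 1−α > 0. By the sharp Poincaré inequality on H^1_0 of an interval of length L, ∫(u')² ≥ (π/L)²∫u² with equality for the first sine mode sin(π(x−x₀)/L) (x₀ the left endpoint), so the inequality holds for all u iff (1−α)(π/L)² ≥ α − c, i.e. α ≤ ((π/L)² + c)/((π/L)² + 1) = (1 + c(L/π)²)/(1 + (L/π)²). (Direct route, valid since c ≤ 0: Poincaré gives c∫u² ≥ c(L/π)²∫(u')², so a(u,u) ≥ (1 + c(L/π)²)∫(u')², while ||u||_{H^1}² ≤ (1 + (L/π)²)∫(u')²; dividing yields the same α.) With (π/L)² = 4*π^2/49 and c = -1/9, the largest admissible constant is α = ((π/L)² + c)/((π/L)² + 1).
Simplifying, α = (-49 + 36*π^2)/(9*(4*π^2 + 49)).
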